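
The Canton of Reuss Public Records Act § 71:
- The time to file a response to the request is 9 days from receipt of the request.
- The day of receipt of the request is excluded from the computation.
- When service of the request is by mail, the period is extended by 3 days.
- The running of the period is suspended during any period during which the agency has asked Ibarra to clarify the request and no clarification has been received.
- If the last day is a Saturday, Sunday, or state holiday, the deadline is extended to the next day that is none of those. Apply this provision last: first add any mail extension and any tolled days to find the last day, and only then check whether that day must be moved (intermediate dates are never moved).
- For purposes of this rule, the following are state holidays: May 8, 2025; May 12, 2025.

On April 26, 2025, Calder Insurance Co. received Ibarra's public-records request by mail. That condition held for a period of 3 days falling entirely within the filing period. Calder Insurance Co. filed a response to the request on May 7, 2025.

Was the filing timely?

9 days after April 26, 2025 is May 5, 2025.
Service was by mail, adding 3 days: May 5, 2025 + 3 days = May 8, 2025.
Tolling adds 3 days: May 8, 2025 + 3 days = May 11, 2025.
May 11, 2025 is Sunday; May 12, 2025 is a listed holiday. The next qualifying day is May 13, 2025.
The deadline is May 13, 2025; the filing on May 7, 2025 is on or before that date.

Yes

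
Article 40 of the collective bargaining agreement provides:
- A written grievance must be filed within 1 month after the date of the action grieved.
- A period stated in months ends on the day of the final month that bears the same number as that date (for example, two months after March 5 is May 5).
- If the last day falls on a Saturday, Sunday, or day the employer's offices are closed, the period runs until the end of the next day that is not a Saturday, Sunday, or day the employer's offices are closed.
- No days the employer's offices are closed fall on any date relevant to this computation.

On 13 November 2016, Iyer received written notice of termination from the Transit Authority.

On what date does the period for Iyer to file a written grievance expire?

December 13, 2016

1 month after 13 November 2016 is December 13, 2016.
December 13, 2016 is a Tuesday and not a day the employer's offices are closed, so no extension applies.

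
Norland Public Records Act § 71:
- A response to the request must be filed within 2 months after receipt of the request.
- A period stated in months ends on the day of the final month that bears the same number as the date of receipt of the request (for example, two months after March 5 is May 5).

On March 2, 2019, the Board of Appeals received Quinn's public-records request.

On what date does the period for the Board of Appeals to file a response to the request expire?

May 2, 2019

2 months after March 2, 2019 is May 2, 2019.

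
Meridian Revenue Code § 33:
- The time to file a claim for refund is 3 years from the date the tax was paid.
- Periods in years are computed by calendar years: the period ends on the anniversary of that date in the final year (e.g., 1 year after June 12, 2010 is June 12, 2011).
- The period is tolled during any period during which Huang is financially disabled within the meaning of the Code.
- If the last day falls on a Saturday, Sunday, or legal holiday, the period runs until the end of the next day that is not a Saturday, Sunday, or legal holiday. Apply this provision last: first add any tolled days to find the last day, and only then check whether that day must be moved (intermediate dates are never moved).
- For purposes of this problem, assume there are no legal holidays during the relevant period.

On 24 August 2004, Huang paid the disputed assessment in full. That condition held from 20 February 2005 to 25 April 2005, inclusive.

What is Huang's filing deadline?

October 29, 2007

3 years after 24 August 2004 is August 24, 2007.
From February 20, 2005 through April 25, 2005 inclusive is 65 days; tolling adds 65 days: August 24, 2007 + 65 days = October 28, 2007.
October 28, 2007 is Sunday. The next qualifying day is October 29, 2007.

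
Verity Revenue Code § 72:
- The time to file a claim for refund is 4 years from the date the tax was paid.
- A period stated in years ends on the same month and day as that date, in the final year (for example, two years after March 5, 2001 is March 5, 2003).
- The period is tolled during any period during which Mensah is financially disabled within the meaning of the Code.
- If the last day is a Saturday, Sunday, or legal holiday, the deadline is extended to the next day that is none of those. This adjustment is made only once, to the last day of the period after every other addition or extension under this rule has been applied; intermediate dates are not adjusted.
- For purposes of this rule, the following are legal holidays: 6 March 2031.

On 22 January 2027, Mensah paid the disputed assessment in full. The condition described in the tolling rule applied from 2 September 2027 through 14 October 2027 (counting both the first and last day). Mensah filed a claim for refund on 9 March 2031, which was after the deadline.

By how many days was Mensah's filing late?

4 years after 22 January 2027 is January 22, 2031.
From September 2, 2027 through October 14, 2027 inclusive is 43 days; tolling adds 43 days: January 22, 2031 + 43 days = March 6, 2031.
March 6, 2031 is a listed holiday. The next qualifying day is March 7, 2031.
The deadline is March 7, 2031; from March 7, 2031 to March 9, 2031 is 2 days.

2 days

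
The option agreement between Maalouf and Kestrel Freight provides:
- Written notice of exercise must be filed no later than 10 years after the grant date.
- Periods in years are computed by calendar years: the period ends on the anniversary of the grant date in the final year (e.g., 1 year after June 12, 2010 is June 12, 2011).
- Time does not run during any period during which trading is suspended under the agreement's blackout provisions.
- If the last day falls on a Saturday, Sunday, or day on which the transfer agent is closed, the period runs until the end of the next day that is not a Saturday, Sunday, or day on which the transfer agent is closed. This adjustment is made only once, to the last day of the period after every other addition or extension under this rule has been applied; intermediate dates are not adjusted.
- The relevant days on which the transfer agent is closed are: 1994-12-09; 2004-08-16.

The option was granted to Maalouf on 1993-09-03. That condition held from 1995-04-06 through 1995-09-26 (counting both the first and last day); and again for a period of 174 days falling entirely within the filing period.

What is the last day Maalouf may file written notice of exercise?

10 years after 1993-09-03 is September 3, 2003.
From April 6, 1995 through September 26, 1995 inclusive is 174 days; tolling adds 174 days: September 3, 2003 + 174 days = February 24, 2004.
Tolling adds 174 days: February 24, 2004 + 174 days = August 16, 2004.
August 16, 2004 is a listed holiday. The next qualifying day is August 17, 2004.

August 17, 2004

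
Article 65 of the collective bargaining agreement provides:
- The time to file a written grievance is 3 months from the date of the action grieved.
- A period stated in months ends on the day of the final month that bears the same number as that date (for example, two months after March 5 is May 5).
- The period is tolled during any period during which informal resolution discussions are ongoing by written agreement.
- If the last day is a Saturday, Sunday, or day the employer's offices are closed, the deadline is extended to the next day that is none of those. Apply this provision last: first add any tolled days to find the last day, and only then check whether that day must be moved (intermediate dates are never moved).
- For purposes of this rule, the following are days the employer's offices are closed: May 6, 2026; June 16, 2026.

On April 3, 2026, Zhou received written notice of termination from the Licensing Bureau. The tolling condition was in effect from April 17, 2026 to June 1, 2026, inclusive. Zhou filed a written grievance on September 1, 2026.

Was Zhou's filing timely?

No

3 months after April 3, 2026 is July 3, 2026.
From April 17, 2026 through June 1, 2026 inclusive is 46 days; tolling adds 46 days: July 3, 2026 + 46 days = August 18, 2026.
August 18, 2026 is a Tuesday and not a day the employer's offices are closed, so no extension applies.
The deadline is August 18, 2026; the filing on September 1, 2026 is after that date.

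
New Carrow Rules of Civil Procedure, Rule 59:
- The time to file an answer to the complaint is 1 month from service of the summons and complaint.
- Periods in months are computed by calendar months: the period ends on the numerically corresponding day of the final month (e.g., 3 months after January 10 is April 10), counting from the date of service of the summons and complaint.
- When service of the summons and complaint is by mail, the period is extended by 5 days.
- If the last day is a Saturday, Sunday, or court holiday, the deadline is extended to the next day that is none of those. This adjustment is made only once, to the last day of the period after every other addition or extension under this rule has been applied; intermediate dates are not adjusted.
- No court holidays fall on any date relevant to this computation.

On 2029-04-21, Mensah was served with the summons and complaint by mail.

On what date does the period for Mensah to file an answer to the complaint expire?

May 28, 2029

1 month after 2029-04-21 is May 21, 2029.
Service was by mail, adding 5 days: May 21, 2029 + 5 days = May 26, 2029.
May 26, 2029 is Saturday; May 27, 2029 is Sunday. The next qualifying day is May 28, 2029.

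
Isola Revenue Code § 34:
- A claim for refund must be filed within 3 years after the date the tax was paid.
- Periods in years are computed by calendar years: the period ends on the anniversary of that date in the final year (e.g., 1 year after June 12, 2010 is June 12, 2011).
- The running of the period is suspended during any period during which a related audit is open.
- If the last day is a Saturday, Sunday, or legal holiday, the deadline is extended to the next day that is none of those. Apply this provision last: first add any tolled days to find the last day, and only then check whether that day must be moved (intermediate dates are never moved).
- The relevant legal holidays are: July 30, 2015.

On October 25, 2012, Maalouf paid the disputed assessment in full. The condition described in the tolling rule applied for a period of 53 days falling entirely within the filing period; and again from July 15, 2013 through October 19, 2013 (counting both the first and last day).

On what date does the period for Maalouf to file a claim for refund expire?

3 years after October 25, 2012 is October 25, 2015.
Tolling adds 53 days: October 25, 2015 + 53 days = December 17, 2015.
From July 15, 2013 through October 19, 2013 inclusive is 97 days; tolling adds 97 days: December 17, 2015 + 97 days = March 23, 2016.
March 23, 2016 is a Wednesday and not a legal holiday, so no extension applies.

March 23, 2016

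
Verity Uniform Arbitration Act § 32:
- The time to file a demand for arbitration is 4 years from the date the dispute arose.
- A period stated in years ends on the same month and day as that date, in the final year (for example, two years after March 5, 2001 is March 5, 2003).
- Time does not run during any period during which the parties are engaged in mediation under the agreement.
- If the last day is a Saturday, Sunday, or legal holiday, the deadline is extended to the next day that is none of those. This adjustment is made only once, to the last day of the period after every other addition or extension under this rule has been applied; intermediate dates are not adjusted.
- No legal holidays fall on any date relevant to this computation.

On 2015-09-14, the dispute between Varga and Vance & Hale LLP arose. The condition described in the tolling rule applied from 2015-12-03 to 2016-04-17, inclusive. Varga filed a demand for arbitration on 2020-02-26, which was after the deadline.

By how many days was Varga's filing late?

28 days

4 years after 2015-09-14 is September 14, 2019.
From December 3, 2015 through April 17, 2016 inclusive is 137 days; tolling adds 137 days: September 14, 2019 + 137 days = January 29, 2020.
January 29, 2020 is a Wednesday and not a legal holiday, so no extension applies.
The deadline is January 29, 2020; from January 29, 2020 to February 26, 2020 is 28 days.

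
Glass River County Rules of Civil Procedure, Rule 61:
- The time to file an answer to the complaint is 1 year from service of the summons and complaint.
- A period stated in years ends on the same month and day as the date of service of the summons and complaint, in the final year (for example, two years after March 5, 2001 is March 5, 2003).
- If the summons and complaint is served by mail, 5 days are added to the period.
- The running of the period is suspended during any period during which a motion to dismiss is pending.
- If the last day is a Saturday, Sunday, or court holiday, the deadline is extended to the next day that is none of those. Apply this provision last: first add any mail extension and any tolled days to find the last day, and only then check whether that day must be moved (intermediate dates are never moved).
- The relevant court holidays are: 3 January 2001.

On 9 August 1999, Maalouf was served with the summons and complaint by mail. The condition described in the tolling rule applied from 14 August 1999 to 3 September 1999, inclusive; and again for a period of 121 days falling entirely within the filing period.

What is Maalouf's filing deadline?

1 year after 9 August 1999 is August 9, 2000.
Service was by mail, adding 5 days: August 9, 2000 + 5 days = August 14, 2000.
From August 14, 1999 through September 3, 1999 inclusive is 21 days; tolling adds 21 days: August 14, 2000 + 21 days = September 4, 2000.
Tolling adds 121 days: September 4, 2000 + 121 days = January 3, 2001.
January 3, 2001 is a listed holiday. The next qualifying day is January 4, 2001.

January 4, 2001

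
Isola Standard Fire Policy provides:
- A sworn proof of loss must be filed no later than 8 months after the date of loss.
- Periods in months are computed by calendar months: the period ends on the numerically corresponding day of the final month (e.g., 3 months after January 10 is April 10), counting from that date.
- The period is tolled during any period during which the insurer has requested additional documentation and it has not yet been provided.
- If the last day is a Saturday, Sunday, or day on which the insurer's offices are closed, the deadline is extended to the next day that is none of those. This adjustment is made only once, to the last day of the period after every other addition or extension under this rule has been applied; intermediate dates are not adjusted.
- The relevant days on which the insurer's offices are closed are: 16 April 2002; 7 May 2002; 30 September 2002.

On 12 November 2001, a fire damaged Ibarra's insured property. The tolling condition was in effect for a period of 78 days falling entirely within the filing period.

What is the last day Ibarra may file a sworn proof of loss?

October 1, 2002

8 months after 12 November 2001 is July 12, 2002.
Tolling adds 78 days: July 12, 2002 + 78 days = September 28, 2002.
September 28, 2002 is Saturday; September 29, 2002 is Sunday; September 30, 2002 is a listed holiday. The next qualifying day is October 1, 2002.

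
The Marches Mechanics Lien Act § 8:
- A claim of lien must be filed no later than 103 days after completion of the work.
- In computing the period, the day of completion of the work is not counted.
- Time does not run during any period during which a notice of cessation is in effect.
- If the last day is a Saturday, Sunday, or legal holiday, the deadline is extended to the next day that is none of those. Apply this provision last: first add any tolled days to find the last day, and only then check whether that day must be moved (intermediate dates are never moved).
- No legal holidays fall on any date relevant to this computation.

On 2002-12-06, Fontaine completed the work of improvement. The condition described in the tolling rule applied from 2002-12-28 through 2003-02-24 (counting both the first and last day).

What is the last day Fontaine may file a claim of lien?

May 19, 2003

103 days after 2002-12-06 is March 19, 2003.
From December 28, 2002 through February 24, 2003 inclusive is 59 days; tolling adds 59 days: March 19, 2003 + 59 days = May 17, 2003.
May 17, 2003 is Saturday; May 18, 2003 is Sunday. The next qualifying day is May 19, 2003.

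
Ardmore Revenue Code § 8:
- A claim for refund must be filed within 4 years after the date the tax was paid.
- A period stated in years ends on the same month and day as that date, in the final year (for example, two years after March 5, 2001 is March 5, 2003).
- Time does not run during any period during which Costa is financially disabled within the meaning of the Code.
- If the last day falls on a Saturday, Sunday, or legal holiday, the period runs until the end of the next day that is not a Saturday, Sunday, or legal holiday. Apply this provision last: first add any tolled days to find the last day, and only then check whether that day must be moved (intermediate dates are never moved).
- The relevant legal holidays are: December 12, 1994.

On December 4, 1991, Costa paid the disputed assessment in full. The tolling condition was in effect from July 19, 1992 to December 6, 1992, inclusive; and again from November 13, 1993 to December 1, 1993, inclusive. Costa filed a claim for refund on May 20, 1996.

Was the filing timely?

4 years after December 4, 1991 is December 4, 1995.
From July 19, 1992 through December 6, 1992 inclusive is 141 days; tolling adds 141 days: December 4, 1995 + 141 days = April 23, 1996.
From November 13, 1993 through December 1, 1993 inclusive is 19 days; tolling adds 19 days: April 23, 1996 + 19 days = May 12, 1996.
May 12, 1996 is Sunday. The next qualifying day is May 13, 1996.
The deadline is May 13, 1996; the filing on May 20, 1996 is after that date.

No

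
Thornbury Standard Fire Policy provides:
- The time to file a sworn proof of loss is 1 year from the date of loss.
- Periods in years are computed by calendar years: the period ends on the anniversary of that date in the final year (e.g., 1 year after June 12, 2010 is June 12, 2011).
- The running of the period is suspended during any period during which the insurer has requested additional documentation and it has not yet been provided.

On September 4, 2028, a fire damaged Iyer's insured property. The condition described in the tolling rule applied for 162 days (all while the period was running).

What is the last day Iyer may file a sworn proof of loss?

February 13, 2030

1 year after September 4, 2028 is September 4, 2029.
Tolling adds 162 days: September 4, 2029 + 162 days = February 13, 2030.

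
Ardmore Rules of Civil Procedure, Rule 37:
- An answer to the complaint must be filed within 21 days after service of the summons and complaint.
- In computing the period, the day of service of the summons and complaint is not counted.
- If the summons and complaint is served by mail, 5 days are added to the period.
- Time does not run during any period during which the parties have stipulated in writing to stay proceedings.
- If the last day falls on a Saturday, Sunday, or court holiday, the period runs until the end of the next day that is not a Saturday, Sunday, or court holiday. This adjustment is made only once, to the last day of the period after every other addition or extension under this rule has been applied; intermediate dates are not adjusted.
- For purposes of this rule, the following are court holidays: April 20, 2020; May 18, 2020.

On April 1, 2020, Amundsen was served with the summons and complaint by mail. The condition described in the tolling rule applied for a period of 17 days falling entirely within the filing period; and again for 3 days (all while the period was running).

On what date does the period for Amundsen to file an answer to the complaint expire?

21 days after April 1, 2020 is April 22, 2020.
Service was by mail, adding 5 days: April 22, 2020 + 5 days = April 27, 2020.
Tolling adds 17 days: April 27, 2020 + 17 days = May 14, 2020.
Tolling adds 3 days: May 14, 2020 + 3 days = May 17, 2020.
May 17, 2020 is Sunday; May 18, 2020 is a listed holiday. The next qualifying day is May 19, 2020.

May 19, 2020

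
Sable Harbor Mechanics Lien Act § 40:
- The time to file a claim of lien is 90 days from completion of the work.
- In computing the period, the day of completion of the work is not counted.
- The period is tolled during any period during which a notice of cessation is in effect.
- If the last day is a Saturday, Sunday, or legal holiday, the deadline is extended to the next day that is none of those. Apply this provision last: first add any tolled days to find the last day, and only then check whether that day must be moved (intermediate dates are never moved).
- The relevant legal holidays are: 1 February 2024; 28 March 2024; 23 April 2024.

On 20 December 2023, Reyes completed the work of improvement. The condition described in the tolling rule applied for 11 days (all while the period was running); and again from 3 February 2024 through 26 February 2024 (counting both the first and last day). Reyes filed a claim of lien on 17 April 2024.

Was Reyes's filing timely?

90 days after 20 December 2023 is March 19, 2024.
Tolling adds 11 days: March 19, 2024 + 11 days = March 30, 2024.
From February 3, 2024 through February 26, 2024 inclusive is 24 days; tolling adds 24 days: March 30, 2024 + 24 days = April 23, 2024.
April 23, 2024 is a listed holiday. The next qualifying day is April 24, 2024.
The deadline is April 24, 2024; the filing on April 17, 2024 is on or before that date.

Yes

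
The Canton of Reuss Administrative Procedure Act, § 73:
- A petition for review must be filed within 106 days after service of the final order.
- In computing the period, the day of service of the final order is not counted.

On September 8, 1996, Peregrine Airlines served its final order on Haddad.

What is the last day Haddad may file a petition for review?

December 23, 1996

106 days after September 8, 1996 is December 23, 1996.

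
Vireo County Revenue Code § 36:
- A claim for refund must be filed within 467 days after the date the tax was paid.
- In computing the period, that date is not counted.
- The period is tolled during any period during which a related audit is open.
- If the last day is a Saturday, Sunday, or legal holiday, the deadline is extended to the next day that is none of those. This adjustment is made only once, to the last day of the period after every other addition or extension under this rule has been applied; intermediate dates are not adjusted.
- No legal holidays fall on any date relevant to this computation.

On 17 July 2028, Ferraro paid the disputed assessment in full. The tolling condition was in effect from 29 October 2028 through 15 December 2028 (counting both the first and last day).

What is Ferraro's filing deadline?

December 14, 2029

467 days after 17 July 2028 is October 27, 2029.
From October 29, 2028 through December 15, 2028 inclusive is 48 days; tolling adds 48 days: October 27, 2029 + 48 days = December 14, 2029.
December 14, 2029 is a Friday and not a legal holiday, so no extension applies.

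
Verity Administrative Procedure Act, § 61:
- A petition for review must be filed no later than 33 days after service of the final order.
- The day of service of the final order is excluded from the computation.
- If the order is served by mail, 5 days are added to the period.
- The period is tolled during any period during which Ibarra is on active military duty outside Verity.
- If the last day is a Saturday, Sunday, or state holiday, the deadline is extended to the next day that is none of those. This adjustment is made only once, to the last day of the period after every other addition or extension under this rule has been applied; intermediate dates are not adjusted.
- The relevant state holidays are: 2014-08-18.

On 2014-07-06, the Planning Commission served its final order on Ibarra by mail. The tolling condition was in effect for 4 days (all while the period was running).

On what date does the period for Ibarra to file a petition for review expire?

33 days after 2014-07-06 is August 8, 2014.
Service was by mail, adding 5 days: August 8, 2014 + 5 days = August 13, 2014.
Tolling adds 4 days: August 13, 2014 + 4 days = August 17, 2014.
August 17, 2014 is Sunday; August 18, 2014 is a listed holiday. The next qualifying day is August 19, 2014.

August 19, 2014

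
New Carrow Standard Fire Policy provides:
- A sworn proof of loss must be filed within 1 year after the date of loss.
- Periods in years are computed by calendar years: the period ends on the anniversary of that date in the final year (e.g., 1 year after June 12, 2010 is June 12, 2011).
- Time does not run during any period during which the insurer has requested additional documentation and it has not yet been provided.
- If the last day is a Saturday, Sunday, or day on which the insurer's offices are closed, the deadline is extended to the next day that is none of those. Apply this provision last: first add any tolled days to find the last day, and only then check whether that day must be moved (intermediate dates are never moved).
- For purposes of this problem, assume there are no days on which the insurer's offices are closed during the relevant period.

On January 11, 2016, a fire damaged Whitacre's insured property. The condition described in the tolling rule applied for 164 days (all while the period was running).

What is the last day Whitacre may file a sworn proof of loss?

1 year after January 11, 2016 is January 11, 2017.
Tolling adds 164 days: January 11, 2017 + 164 days = June 24, 2017.
June 24, 2017 is Saturday; June 25, 2017 is Sunday. The next qualifying day is June 26, 2017.

June 26, 2017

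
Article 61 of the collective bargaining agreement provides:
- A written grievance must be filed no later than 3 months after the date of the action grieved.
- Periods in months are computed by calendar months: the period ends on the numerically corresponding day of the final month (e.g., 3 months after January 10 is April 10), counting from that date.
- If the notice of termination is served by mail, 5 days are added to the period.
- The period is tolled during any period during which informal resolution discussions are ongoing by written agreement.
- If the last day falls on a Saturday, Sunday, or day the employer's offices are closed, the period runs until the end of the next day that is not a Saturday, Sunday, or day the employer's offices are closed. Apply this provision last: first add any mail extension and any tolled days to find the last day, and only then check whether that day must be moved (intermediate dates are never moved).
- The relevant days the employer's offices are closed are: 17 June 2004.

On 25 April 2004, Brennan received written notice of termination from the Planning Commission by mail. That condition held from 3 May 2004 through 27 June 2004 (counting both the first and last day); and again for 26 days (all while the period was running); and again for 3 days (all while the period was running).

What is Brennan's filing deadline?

3 months after 25 April 2004 is July 25, 2004.
Service was by mail, adding 5 days: July 25, 2004 + 5 days = July 30, 2004.
From May 3, 2004 through June 27, 2004 inclusive is 56 days; tolling adds 56 days: July 30, 2004 + 56 days = September 24, 2004.
Tolling adds 26 days: September 24, 2004 + 26 days = October 20, 2004.
Tolling adds 3 days: October 20, 2004 + 3 days = October 23, 2004.
October 23, 2004 is Saturday; October 24, 2004 is Sunday. The next qualifying day is October 25, 2004.

October 25, 2004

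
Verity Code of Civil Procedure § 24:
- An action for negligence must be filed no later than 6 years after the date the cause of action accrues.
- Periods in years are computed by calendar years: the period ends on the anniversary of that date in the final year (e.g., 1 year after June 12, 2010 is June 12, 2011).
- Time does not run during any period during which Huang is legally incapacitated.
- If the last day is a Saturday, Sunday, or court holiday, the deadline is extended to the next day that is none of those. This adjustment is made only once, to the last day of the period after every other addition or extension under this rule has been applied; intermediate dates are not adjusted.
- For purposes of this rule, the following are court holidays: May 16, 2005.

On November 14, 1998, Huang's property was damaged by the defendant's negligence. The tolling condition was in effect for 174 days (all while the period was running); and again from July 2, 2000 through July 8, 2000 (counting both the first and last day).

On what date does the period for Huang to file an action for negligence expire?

6 years after November 14, 1998 is November 14, 2004.
Tolling adds 174 days: November 14, 2004 + 174 days = May 7, 2005.
From July 2, 2000 through July 8, 2000 inclusive is 7 days; tolling adds 7 days: May 7, 2005 + 7 days = May 14, 2005.
May 14, 2005 is Saturday; May 15, 2005 is Sunday; May 16, 2005 is a listed holiday. The next qualifying day is May 17, 2005.

May 17, 2005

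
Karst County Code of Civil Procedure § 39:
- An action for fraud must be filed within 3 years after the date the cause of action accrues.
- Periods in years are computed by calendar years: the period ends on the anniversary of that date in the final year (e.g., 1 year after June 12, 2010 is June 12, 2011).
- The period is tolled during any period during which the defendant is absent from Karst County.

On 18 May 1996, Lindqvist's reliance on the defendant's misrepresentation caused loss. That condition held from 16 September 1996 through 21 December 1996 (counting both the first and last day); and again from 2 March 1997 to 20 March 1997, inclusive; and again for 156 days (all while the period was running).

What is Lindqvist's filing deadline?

February 14, 2000

3 years after 18 May 1996 is May 18, 1999.
From September 16, 1996 through December 21, 1996 inclusive is 97 days; tolling adds 97 days: May 18, 1999 + 97 days = August 23, 1999.
From March 2, 1997 through March 20, 1997 inclusive is 19 days; tolling adds 19 days: August 23, 1999 + 19 days = September 11, 1999.
Tolling adds 156 days: September 11, 1999 + 156 days = February 14, 2000.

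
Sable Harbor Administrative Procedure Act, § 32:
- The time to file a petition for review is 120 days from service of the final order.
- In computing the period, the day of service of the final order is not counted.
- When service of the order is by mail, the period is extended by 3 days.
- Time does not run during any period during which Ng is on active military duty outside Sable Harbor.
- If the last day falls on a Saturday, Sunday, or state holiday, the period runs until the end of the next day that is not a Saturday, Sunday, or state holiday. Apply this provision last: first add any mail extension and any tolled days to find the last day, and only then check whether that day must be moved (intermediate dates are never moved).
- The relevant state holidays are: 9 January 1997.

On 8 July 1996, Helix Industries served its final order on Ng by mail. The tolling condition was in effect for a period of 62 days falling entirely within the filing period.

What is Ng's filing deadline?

January 10, 1997

120 days after 8 July 1996 is November 5, 1996.
Service was by mail, adding 3 days: November 5, 1996 + 3 days = November 8, 1996.
Tolling adds 62 days: November 8, 1996 + 62 days = January 9, 1997.
January 9, 1997 is a listed holiday. The next qualifying day is January 10, 1997.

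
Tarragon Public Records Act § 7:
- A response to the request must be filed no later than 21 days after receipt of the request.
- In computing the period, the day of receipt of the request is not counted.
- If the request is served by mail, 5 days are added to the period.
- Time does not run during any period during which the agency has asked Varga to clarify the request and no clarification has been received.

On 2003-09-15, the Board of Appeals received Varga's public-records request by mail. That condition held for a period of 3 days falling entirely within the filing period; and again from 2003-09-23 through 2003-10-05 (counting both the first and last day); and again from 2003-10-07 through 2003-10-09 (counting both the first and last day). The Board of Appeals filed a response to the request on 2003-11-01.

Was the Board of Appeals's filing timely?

21 days after 2003-09-15 is October 6, 2003.
Service was by mail, adding 5 days: October 6, 2003 + 5 days = October 11, 2003.
Tolling adds 3 days: October 11, 2003 + 3 days = October 14, 2003.
From September 23, 2003 through October 5, 2003 inclusive is 13 days; tolling adds 13 days: October 14, 2003 + 13 days = October 27, 2003.
From October 7, 2003 through October 9, 2003 inclusive is 3 days; tolling adds 3 days: October 27, 2003 + 3 days = October 30, 2003.
The deadline is October 30, 2003; the filing on November 1, 2003 is after that date.

No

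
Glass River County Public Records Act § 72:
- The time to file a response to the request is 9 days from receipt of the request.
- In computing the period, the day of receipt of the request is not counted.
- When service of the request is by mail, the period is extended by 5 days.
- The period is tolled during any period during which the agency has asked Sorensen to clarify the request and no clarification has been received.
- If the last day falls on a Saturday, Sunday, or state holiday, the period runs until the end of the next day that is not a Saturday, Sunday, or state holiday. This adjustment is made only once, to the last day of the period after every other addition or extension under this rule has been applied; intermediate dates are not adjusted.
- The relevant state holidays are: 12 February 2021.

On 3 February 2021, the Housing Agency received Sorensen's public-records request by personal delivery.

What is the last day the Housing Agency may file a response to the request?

9 days after 3 February 2021 is February 12, 2021.
Service was not by mail, so no mail extension applies.
February 12, 2021 is a listed holiday; February 13, 2021 is Saturday; February 14, 2021 is Sunday. The next qualifying day is February 15, 2021.

February 15, 2021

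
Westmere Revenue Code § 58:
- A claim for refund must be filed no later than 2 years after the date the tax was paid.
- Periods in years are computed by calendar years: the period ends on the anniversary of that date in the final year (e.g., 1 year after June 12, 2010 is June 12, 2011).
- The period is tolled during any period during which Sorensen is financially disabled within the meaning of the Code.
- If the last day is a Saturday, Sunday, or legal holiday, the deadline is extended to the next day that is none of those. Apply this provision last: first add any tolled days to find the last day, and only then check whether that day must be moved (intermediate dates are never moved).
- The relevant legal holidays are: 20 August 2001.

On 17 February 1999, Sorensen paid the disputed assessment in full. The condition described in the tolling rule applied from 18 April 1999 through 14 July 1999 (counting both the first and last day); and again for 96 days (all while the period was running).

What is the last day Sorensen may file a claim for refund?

August 21, 2001

2 years after 17 February 1999 is February 17, 2001.
From April 18, 1999 through July 14, 1999 inclusive is 88 days; tolling adds 88 days: February 17, 2001 + 88 days = May 16, 2001.
Tolling adds 96 days: May 16, 2001 + 96 days = August 20, 2001.
August 20, 2001 is a listed holiday. The next qualifying day is August 21, 2001.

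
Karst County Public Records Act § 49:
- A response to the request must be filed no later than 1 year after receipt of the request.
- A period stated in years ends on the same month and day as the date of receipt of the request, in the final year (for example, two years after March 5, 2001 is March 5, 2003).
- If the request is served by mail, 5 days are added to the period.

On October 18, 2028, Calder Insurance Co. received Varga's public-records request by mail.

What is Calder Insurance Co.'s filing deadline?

1 year after October 18, 2028 is October 18, 2029.
Service was by mail, adding 5 days: October 18, 2029 + 5 days = October 23, 2029.

October 23, 2029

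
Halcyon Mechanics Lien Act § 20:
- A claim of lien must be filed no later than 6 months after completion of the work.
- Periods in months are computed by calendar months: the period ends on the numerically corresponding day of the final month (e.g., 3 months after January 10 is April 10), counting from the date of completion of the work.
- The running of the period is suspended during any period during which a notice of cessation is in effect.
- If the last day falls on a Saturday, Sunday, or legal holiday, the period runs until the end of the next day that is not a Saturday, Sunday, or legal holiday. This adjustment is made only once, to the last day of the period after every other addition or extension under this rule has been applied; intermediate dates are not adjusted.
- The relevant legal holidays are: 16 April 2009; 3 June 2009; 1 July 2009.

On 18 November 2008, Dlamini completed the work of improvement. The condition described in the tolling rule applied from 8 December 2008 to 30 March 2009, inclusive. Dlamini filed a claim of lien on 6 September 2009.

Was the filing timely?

Yes

6 months after 18 November 2008 is May 18, 2009.
From December 8, 2008 through March 30, 2009 inclusive is 113 days; tolling adds 113 days: May 18, 2009 + 113 days = September 8, 2009.
September 8, 2009 is a Tuesday and not a legal holiday, so no extension applies.
The deadline is September 8, 2009; the filing on September 6, 2009 is on or before that date.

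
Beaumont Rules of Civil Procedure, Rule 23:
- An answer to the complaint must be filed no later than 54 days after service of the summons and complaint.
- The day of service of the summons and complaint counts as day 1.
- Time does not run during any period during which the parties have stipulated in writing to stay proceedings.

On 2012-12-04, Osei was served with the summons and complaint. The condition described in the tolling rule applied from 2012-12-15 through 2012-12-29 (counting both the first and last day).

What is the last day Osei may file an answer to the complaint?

February 10, 2013

Counting 2012-12-04 as day 1, day 54 is January 26, 2013.
From December 15, 2012 through December 29, 2012 inclusive is 15 days; tolling adds 15 days: January 26, 2013 + 15 days = February 10, 2013.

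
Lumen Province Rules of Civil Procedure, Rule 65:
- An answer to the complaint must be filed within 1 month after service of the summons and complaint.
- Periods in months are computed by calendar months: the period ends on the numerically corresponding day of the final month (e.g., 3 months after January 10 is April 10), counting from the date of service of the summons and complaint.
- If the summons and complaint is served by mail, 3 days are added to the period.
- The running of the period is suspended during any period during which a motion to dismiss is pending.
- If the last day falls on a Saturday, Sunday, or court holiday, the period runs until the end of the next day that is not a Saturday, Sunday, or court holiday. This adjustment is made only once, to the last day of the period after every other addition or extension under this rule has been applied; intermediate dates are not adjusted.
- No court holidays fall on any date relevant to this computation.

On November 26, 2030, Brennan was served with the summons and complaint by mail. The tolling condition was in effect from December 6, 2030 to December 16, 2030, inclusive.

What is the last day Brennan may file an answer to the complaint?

1 month after November 26, 2030 is December 26, 2030.
Service was by mail, adding 3 days: December 26, 2030 + 3 days = December 29, 2030.
From December 6, 2030 through December 16, 2030 inclusive is 11 days; tolling adds 11 days: December 29, 2030 + 11 days = January 9, 2031.
January 9, 2031 is a Thursday and not a court holiday, so no extension applies.

January 9, 2031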